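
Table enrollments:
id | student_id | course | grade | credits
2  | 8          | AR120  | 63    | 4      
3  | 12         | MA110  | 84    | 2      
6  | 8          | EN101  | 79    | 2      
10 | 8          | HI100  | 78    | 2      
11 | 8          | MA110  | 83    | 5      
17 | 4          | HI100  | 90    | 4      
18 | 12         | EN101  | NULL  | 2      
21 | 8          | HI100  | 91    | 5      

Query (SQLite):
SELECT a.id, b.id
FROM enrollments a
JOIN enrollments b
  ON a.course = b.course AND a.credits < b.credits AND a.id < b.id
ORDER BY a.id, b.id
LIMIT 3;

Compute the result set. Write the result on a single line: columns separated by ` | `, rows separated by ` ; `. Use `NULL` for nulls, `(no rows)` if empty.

Pairs (a,b) with same course, a.credits < b.credits, a.id < b.id.
course groups: AR120:{2} EN101:{6,18} HI100:{10,17,21} MA110:{3,11}
Ordered by (a.id, b.id); first 3.

3 | 11 ; 10 | 17 ; 10 | 21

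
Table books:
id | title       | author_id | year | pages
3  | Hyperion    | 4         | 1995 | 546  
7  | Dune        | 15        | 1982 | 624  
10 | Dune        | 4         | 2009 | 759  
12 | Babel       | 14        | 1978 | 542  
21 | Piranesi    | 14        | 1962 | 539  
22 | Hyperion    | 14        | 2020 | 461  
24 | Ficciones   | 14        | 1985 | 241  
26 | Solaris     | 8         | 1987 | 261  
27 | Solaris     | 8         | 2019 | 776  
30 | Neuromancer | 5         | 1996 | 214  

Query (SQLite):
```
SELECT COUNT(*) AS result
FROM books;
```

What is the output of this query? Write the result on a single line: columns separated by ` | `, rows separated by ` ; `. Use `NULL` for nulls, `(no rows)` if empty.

All pages values: [546, 624, 759, 542, 539, 461, 241, 261, 776, 214].
COUNT(*) counts rows → 10.

10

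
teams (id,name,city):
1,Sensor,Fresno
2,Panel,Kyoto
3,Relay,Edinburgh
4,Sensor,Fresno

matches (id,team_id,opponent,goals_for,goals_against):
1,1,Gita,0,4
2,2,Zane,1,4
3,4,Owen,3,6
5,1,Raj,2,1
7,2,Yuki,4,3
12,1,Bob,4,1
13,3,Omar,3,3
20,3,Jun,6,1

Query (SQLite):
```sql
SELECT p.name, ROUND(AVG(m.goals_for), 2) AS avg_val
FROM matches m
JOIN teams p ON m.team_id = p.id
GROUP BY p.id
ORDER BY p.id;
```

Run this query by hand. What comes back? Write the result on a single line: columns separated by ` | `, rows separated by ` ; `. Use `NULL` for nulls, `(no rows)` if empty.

Join each matches row to its teams via team_id.
Group joined rows by teams.id; compute ROUND(AVG(m.goals_for), 2) per group.
  1: ids {1, 5, 12} → ROUND(AVG(m.goals_for), 2)=2
  2: ids {2, 7} → ROUND(AVG(m.goals_for), 2)=2.5
  3: ids {13, 20} → ROUND(AVG(m.goals_for), 2)=4.5
  4: ids {3} → ROUND(AVG(m.goals_for), 2)=3

Sensor | 2 ; Panel | 2.5 ; Relay | 4.5 ; Sensor | 3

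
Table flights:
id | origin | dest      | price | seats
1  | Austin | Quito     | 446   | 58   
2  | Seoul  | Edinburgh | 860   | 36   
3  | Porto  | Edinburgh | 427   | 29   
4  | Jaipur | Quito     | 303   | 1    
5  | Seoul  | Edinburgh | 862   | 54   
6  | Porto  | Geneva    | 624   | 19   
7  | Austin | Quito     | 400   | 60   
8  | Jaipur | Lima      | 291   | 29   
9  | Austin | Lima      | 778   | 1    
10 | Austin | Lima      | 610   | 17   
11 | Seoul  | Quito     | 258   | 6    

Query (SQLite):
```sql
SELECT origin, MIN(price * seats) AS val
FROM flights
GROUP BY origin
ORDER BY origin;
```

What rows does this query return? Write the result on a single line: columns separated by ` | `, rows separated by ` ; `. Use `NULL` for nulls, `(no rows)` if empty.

Austin | 778 ; Jaipur | 303 ; Porto | 11856 ; Seoul | 1548

For each row compute price * seats.
Group by origin; take MIN of the expression per group.
  Austin: ids {1, 7, 9, 10} → MIN(price * seats)=778
  Jaipur: ids {4, 8} → MIN(price * seats)=303
  Porto: ids {3, 6} → MIN(price * seats)=11856
  Seoul: ids {2, 5, 11} → MIN(price * seats)=1548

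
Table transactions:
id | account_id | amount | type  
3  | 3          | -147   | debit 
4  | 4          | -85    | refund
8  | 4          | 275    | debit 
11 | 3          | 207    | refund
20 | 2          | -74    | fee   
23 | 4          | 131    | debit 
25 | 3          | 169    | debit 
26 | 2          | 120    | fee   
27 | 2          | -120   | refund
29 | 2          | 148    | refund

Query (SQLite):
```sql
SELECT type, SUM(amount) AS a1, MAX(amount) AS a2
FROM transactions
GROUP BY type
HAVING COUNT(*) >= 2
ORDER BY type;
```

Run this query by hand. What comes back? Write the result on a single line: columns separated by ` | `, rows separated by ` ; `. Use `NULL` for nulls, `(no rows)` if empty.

debit | 428 | 275 ; fee | 46 | 120 ; refund | 150 | 207

Group transactions by type.
Per group compute: SUM(amount), MAX(amount).
HAVING: drop groups with fewer than 2 rows.
  debit: ids {3, 8, 23, 25} → SUM(amount)=428, MAX(amount)=275
  fee: ids {20, 26} → SUM(amount)=46, MAX(amount)=120
  refund: ids {4, 11, 27, 29} → SUM(amount)=150, MAX(amount)=207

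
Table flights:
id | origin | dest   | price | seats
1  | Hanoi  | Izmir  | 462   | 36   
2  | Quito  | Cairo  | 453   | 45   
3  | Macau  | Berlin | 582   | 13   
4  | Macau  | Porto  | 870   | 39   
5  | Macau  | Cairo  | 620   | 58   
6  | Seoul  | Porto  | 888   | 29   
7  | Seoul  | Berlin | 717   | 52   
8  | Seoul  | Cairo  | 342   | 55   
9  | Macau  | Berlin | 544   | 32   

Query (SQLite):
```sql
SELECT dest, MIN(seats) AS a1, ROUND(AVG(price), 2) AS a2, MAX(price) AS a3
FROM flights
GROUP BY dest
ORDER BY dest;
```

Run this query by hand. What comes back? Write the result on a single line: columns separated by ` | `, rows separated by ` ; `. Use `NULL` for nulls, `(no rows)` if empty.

Berlin | 13 | 614.33 | 717 ; Cairo | 45 | 471.67 | 620 ; Izmir | 36 | 462 | 462 ; Porto | 29 | 879 | 888

Group flights by dest.
Per group compute: MIN(seats), ROUND(AVG(price), 2), MAX(price).
  Berlin: ids {3, 7, 9} → MIN(seats)=13, ROUND(AVG(price), 2)=614.33, MAX(price)=717
  Cairo: ids {2, 5, 8} → MIN(seats)=45, ROUND(AVG(price), 2)=471.67, MAX(price)=620
  Izmir: ids {1} → MIN(seats)=36, ROUND(AVG(price), 2)=462, MAX(price)=462
  Porto: ids {4, 6} → MIN(seats)=29, ROUND(AVG(price), 2)=879, MAX(price)=888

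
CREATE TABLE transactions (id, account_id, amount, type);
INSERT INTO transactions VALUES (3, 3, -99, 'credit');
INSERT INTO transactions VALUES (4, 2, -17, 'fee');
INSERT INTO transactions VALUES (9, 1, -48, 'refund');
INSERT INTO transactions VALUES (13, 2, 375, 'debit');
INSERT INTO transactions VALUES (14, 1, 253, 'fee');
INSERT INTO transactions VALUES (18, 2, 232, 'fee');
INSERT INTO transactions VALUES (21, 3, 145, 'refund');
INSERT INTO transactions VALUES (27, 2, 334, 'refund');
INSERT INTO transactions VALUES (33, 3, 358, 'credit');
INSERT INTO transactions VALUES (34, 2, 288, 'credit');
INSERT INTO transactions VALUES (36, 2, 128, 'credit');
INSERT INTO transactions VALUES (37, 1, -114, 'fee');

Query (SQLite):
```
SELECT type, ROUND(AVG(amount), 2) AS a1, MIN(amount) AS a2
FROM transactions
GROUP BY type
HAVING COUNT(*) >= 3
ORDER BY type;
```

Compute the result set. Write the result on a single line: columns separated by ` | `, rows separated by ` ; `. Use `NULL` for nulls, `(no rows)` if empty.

Group transactions by type.
Per group compute: ROUND(AVG(amount), 2), MIN(amount).
HAVING: drop groups with fewer than 3 rows.
  credit: ids {3, 33, 34, 36} → ROUND(AVG(amount), 2)=168.75, MIN(amount)=-99
  debit: ids {13} → ROUND(AVG(amount), 2)=375, MIN(amount)=375
  fee: ids {4, 14, 18, 37} → ROUND(AVG(amount), 2)=88.5, MIN(amount)=-114
  refund: ids {9, 21, 27} → ROUND(AVG(amount), 2)=143.67, MIN(amount)=-48

credit | 168.75 | -99 ; fee | 88.5 | -114 ; refund | 143.67 | -48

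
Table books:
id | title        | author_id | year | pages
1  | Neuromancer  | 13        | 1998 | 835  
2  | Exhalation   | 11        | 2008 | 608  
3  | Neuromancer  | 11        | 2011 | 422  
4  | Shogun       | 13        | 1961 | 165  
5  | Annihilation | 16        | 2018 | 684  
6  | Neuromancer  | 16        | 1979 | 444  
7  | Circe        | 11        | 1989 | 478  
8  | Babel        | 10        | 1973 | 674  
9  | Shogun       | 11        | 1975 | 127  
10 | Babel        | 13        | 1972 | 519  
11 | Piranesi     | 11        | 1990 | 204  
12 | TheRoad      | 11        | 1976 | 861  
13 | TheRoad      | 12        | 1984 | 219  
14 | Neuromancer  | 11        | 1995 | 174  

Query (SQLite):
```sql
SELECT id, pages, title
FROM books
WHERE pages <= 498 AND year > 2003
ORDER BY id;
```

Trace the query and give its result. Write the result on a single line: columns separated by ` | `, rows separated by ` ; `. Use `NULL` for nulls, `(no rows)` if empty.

3 | 422 | Neuromancer

pages <= 498: ids {3, 4, 6, 7, 9, 11, 13, 14}
year > 2003: ids {2, 3, 5}
Combine with AND.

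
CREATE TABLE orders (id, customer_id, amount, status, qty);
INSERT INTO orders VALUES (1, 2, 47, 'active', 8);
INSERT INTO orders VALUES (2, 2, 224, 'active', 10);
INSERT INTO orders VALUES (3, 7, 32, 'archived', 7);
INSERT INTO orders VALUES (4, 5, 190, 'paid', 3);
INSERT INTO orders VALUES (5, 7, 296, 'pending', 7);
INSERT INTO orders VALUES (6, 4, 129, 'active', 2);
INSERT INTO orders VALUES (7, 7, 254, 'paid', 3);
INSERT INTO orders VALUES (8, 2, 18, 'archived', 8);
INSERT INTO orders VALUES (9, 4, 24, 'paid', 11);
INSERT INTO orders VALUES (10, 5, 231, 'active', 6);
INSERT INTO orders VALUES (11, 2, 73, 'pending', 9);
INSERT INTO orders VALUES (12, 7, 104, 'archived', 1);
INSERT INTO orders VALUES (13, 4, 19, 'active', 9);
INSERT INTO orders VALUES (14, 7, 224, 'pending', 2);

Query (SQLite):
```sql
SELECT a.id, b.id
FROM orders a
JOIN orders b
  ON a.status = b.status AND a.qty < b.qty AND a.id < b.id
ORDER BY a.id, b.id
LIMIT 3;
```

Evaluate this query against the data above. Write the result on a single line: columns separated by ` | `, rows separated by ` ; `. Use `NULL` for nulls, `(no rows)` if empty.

Pairs (a,b) with same status, a.qty < b.qty, a.id < b.id.
status groups: active:{1,2,6,10,13} archived:{3,8,12} paid:{4,7,9} pending:{5,11,14}
Ordered by (a.id, b.id); first 3.

1 | 2 ; 1 | 13 ; 3 | 8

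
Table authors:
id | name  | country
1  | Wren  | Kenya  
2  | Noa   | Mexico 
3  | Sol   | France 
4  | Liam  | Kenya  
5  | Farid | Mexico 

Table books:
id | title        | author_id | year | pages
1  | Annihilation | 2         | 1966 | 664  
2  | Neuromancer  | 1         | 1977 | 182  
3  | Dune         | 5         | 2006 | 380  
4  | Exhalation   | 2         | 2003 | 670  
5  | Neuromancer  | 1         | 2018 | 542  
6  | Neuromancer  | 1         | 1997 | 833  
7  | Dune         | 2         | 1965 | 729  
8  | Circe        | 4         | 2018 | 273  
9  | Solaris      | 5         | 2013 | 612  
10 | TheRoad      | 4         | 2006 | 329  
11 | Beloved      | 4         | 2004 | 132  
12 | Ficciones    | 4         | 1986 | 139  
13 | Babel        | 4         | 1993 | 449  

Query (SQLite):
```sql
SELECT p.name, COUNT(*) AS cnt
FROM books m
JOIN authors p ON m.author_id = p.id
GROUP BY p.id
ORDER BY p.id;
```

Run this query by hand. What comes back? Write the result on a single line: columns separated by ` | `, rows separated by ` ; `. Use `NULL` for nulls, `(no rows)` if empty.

Wren | 3 ; Noa | 3 ; Liam | 5 ; Farid | 2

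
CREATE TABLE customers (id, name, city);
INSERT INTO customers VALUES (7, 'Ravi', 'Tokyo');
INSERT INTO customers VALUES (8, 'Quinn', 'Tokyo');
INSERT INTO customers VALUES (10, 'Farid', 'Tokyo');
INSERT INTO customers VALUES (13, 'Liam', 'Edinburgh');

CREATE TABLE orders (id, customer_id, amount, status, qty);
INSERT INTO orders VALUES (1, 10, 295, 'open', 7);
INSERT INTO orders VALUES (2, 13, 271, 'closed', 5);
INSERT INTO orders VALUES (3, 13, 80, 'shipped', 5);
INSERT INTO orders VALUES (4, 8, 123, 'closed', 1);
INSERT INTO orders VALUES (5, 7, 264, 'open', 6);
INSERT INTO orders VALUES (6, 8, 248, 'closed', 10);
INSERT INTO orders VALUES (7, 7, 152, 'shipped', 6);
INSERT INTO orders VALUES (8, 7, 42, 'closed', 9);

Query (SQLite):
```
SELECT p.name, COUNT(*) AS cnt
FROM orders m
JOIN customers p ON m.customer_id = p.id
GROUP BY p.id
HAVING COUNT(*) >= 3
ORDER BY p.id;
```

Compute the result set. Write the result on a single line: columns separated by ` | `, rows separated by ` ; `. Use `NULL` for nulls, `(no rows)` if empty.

Ravi | 3

Join each orders row to its customers via customer_id.
Group joined rows by customers.id; compute COUNT(*) per group.
HAVING: keep groups with count ≥ 3.
  7: ids {5, 7, 8} → COUNT(*)=3
  8: ids {4, 6} → COUNT(*)=2
  10: ids {1} → COUNT(*)=1
  13: ids {2, 3} → COUNT(*)=2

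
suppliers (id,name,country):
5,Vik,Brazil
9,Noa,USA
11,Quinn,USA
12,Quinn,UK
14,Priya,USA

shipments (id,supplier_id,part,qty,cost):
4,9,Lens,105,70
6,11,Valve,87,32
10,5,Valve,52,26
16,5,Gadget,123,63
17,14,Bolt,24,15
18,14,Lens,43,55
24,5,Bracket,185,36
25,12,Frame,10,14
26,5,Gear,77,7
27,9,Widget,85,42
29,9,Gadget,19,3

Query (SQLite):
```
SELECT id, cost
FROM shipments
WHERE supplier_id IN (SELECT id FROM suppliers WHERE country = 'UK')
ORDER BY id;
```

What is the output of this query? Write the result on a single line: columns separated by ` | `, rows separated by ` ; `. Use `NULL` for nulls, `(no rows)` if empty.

Inner query: suppliers.id where country = 'UK'.
Outer: keep shipments rows whose supplier_id is in that set.
Inner query → {12}

25 | 14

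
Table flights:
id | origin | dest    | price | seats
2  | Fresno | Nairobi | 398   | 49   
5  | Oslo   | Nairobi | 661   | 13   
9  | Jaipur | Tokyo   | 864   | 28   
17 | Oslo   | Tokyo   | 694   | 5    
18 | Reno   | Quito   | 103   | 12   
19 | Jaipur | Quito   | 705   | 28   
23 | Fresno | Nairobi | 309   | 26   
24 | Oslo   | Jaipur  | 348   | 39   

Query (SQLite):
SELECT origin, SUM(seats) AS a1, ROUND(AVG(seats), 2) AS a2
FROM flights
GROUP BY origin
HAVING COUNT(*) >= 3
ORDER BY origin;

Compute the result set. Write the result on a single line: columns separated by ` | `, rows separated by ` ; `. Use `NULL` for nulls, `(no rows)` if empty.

Oslo | 57 | 19

Group flights by origin.
Per group compute: SUM(seats), ROUND(AVG(seats), 2).
HAVING: drop groups with fewer than 3 rows.
  Fresno: ids {2, 23} → SUM(seats)=75, ROUND(AVG(seats), 2)=37.5
  Jaipur: ids {9, 19} → SUM(seats)=56, ROUND(AVG(seats), 2)=28
  Oslo: ids {5, 17, 24} → SUM(seats)=57, ROUND(AVG(seats), 2)=19
  Reno: ids {18} → SUM(seats)=12, ROUND(AVG(seats), 2)=12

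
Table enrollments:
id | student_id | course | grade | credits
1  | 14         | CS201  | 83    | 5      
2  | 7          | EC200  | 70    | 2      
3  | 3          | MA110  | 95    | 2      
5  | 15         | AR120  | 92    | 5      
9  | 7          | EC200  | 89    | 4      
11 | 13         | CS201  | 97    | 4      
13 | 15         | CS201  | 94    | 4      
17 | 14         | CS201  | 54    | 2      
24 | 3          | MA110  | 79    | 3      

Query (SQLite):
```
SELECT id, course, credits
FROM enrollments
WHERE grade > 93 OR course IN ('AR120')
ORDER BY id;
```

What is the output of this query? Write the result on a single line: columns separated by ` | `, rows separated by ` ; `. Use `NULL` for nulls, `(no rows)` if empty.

3 | MA110 | 2 ; 5 | AR120 | 5 ; 11 | CS201 | 4 ; 13 | CS201 | 4

grade > 93: ids {3, 11, 13}
course IN ('AR120'): ids {5}
Combine with OR.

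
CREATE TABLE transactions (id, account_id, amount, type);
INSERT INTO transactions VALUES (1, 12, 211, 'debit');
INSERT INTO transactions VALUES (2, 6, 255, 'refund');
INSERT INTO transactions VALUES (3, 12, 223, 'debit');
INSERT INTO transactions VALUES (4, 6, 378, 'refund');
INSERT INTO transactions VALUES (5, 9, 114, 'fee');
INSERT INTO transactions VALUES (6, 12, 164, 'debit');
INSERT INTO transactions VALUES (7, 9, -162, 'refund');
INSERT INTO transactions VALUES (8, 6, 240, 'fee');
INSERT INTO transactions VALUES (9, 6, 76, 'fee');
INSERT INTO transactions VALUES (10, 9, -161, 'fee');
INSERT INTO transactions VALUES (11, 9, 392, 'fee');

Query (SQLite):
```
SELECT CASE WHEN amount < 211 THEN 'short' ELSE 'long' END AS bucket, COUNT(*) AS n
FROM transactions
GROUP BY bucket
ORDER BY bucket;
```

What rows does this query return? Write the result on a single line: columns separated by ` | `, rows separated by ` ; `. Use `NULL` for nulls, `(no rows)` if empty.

Bucket rows by amount < 211 → 'short' else 'long'; count each bucket.

long | 6 ; short | 5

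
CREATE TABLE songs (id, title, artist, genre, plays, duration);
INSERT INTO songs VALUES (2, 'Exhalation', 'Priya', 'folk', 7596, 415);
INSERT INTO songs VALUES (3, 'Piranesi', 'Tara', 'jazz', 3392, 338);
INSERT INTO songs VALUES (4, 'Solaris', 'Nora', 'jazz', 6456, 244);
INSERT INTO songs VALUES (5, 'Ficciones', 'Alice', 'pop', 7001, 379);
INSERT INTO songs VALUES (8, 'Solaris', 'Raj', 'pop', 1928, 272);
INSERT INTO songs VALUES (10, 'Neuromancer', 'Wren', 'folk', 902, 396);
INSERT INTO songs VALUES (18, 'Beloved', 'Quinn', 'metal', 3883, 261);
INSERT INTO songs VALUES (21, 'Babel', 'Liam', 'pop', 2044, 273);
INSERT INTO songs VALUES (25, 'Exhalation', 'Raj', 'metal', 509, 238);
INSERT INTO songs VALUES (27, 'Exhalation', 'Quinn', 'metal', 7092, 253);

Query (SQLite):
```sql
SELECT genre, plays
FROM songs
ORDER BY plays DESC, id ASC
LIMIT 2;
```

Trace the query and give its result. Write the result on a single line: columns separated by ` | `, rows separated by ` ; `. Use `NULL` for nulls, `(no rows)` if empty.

Sort by plays desc, tiebreak id asc: (7596, id=2), (7092, id=27), (7001, id=5), (6456, id=4), (3883, id=18) …. Take first 2.

folk | 7596 ; metal | 7092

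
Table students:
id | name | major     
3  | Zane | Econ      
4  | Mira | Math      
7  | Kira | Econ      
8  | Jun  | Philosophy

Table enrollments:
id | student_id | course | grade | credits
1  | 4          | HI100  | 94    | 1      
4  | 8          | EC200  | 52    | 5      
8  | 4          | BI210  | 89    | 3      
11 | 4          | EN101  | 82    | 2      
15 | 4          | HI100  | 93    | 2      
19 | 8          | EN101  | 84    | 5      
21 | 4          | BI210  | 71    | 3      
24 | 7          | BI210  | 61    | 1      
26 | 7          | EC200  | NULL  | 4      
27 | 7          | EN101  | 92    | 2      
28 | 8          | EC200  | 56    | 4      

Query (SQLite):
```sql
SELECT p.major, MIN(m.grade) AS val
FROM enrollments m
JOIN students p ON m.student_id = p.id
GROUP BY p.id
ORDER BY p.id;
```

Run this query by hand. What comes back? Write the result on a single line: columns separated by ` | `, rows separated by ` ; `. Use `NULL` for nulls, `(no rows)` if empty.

Join each enrollments row to its students via student_id.
Group joined rows by students.id; compute MIN(m.grade) per group.
  4: ids {1, 8, 11, 15, 21} → MIN(m.grade)=71
  7: ids {24, 26, 27} → MIN(m.grade)=61
  8: ids {4, 19, 28} → MIN(m.grade)=52

Math | 71 ; Econ | 61 ; Philosophy | 52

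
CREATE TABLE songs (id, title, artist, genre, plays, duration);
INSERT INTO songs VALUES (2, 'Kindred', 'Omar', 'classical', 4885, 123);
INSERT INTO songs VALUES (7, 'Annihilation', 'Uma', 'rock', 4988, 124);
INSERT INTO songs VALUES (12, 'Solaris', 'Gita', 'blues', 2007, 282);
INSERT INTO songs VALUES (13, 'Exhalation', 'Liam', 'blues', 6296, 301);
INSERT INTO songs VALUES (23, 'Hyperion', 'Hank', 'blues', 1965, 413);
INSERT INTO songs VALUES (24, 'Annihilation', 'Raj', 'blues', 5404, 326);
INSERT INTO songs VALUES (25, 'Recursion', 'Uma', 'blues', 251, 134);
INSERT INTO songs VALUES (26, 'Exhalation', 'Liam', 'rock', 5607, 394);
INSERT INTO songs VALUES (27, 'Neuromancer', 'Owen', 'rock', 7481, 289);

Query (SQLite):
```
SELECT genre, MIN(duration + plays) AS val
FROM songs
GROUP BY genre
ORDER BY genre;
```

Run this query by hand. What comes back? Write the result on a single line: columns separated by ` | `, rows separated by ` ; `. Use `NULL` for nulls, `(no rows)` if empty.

blues | 385 ; classical | 5008 ; rock | 5112

For each row compute duration + plays.
Group by genre; take MIN of the expression per group.
  blues: ids {12, 13, 23, 24, 25} → MIN(duration + plays)=385
  classical: ids {2} → MIN(duration + plays)=5008
  rock: ids {7, 26, 27} → MIN(duration + plays)=5112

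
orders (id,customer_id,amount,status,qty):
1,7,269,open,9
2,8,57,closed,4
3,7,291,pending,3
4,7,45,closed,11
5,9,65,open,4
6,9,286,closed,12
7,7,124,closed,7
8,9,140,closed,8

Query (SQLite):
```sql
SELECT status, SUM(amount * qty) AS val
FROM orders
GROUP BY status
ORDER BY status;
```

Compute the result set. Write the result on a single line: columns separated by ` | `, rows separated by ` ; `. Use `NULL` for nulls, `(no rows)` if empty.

closed | 6143 ; open | 2681 ; pending | 873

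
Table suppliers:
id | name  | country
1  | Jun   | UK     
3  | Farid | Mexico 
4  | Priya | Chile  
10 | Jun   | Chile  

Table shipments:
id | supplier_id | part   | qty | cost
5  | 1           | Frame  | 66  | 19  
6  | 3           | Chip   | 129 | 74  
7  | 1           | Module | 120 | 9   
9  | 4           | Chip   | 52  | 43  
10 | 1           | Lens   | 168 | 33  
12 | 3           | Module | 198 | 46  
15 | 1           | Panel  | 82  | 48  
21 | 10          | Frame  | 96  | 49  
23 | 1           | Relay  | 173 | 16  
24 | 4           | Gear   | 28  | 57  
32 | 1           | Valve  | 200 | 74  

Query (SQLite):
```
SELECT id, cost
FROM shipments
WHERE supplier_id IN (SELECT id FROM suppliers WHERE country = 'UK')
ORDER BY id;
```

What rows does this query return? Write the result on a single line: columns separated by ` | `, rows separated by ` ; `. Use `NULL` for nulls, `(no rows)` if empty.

Inner query: suppliers.id where country = 'UK'.
Outer: keep shipments rows whose supplier_id is in that set.
Inner query → {1}

5 | 19 ; 7 | 9 ; 10 | 33 ; 15 | 48 ; 23 | 16 ; 32 | 74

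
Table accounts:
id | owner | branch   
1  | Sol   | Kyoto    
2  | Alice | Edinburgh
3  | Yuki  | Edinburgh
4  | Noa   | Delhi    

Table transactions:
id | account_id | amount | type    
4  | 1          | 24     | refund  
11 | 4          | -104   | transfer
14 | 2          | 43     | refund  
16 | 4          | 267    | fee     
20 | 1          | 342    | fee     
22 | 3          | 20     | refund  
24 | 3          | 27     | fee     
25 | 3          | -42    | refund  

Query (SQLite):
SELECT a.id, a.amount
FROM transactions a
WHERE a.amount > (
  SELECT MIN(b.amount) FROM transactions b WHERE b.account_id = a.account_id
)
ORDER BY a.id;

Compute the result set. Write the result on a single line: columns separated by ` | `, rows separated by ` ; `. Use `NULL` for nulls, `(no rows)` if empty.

16 | 267 ; 20 | 342 ; 22 | 20 ; 24 | 27

For each transactions row a, compute MIN(amount) over rows sharing a.account_id.
Keep row a if a.amount > that per-group MIN.
  account_id=1: MIN(amount) = 24
  account_id=2: MIN(amount) = 43
  account_id=3: MIN(amount) = -42
  account_id=4: MIN(amount) = -104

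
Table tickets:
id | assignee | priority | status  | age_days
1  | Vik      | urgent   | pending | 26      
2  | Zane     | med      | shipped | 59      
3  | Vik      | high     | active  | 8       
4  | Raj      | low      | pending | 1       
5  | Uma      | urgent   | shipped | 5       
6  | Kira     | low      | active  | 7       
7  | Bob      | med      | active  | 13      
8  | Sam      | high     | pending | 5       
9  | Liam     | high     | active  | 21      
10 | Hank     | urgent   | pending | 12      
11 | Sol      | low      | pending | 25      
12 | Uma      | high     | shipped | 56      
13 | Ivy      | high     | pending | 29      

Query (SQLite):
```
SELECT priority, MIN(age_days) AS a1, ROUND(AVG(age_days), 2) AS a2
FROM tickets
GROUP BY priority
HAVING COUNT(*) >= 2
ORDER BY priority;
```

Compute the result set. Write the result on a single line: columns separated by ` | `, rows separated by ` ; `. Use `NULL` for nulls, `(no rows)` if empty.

high | 5 | 23.8 ; low | 1 | 11 ; med | 13 | 36 ; urgent | 5 | 14.33

Group tickets by priority.
Per group compute: MIN(age_days), ROUND(AVG(age_days), 2).
HAVING: drop groups with fewer than 2 rows.
  high: ids {3, 8, 9, 12, 13} → MIN(age_days)=5, ROUND(AVG(age_days), 2)=23.8
  low: ids {4, 6, 11} → MIN(age_days)=1, ROUND(AVG(age_days), 2)=11
  med: ids {2, 7} → MIN(age_days)=13, ROUND(AVG(age_days), 2)=36
  urgent: ids {1, 5, 10} → MIN(age_days)=5, ROUND(AVG(age_days), 2)=14.33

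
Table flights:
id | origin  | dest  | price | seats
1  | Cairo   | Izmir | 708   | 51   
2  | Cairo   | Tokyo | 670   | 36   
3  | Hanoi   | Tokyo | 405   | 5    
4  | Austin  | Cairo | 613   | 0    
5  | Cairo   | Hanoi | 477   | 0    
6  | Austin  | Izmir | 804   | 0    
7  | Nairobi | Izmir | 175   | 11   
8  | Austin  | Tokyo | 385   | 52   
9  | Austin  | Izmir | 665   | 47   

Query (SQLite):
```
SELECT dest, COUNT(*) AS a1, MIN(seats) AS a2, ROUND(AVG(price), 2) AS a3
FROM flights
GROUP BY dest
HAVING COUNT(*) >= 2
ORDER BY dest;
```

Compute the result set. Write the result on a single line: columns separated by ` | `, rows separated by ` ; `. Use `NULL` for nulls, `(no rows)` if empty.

Izmir | 4 | 0 | 588 ; Tokyo | 3 | 5 | 486.67

Group flights by dest.
Per group compute: COUNT(*), MIN(seats), ROUND(AVG(price), 2).
HAVING: drop groups with fewer than 2 rows.
  Cairo: ids {4} → COUNT(*)=1, MIN(seats)=0, ROUND(AVG(price), 2)=613
  Hanoi: ids {5} → COUNT(*)=1, MIN(seats)=0, ROUND(AVG(price), 2)=477
  Izmir: ids {1, 6, 7, 9} → COUNT(*)=4, MIN(seats)=0, ROUND(AVG(price), 2)=588
  Tokyo: ids {2, 3, 8} → COUNT(*)=3, MIN(seats)=5, ROUND(AVG(price), 2)=486.67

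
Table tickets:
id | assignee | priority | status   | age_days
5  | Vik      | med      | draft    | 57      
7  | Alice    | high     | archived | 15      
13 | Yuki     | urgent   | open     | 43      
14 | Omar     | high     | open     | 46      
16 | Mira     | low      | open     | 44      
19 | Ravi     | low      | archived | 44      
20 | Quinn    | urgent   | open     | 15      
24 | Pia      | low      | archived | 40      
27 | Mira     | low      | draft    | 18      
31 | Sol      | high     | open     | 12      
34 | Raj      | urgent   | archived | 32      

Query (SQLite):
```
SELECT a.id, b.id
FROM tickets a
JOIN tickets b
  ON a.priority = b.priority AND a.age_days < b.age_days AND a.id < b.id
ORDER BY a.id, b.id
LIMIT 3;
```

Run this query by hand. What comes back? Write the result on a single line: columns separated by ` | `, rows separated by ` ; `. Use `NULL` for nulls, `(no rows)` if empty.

7 | 14 ; 20 | 34

Pairs (a,b) with same priority, a.age_days < b.age_days, a.id < b.id.
priority groups: high:{7,14,31} low:{16,19,24,27} med:{5} urgent:{13,20,34}
Ordered by (a.id, b.id); first 3.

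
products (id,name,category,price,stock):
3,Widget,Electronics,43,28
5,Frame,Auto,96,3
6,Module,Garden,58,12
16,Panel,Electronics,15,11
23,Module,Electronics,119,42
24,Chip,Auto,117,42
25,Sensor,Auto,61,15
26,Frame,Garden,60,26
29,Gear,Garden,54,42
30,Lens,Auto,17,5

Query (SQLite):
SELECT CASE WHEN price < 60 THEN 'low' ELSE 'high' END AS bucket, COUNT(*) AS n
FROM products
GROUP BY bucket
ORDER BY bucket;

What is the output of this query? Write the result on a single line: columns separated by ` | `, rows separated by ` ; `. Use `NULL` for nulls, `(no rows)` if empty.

Bucket rows by price < 60 → 'low' else 'high'; count each bucket.

high | 5 ; low | 5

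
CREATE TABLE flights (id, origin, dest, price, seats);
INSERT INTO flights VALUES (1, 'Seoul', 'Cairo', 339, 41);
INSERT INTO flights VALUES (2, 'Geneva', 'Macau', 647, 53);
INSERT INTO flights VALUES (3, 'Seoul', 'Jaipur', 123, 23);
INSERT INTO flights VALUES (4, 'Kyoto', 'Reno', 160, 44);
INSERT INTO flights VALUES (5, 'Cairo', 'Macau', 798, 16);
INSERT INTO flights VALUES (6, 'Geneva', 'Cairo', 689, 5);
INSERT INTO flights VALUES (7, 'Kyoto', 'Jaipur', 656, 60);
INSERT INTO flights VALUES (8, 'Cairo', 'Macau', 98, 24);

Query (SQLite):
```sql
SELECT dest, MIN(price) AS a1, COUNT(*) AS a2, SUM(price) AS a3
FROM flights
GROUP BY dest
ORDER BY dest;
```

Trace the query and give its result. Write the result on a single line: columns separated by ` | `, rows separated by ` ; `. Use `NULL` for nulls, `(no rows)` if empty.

Cairo | 339 | 2 | 1028 ; Jaipur | 123 | 2 | 779 ; Macau | 98 | 3 | 1543 ; Reno | 160 | 1 | 160

Group flights by dest.
Per group compute: MIN(price), COUNT(*), SUM(price).
  Cairo: ids {1, 6} → MIN(price)=339, COUNT(*)=2, SUM(price)=1028
  Jaipur: ids {3, 7} → MIN(price)=123, COUNT(*)=2, SUM(price)=779
  Macau: ids {2, 5, 8} → MIN(price)=98, COUNT(*)=3, SUM(price)=1543
  Reno: ids {4} → MIN(price)=160, COUNT(*)=1, SUM(price)=160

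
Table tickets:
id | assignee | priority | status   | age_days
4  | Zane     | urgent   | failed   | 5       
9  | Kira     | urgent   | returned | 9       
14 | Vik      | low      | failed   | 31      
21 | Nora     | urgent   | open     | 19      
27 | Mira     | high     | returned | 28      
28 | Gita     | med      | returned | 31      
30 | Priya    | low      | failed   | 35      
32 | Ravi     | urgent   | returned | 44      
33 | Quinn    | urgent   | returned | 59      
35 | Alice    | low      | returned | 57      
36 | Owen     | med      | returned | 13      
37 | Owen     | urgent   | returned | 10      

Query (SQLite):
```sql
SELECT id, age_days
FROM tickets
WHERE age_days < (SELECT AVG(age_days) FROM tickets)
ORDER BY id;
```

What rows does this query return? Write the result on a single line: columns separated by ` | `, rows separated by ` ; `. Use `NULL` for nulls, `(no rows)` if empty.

Scalar subquery: AVG(age_days) over all tickets rows = 28.416667 (≈; comparison uses full precision).
Keep rows where age_days < that value.

4 | 5 ; 9 | 9 ; 21 | 19 ; 27 | 28 ; 36 | 13 ; 37 | 10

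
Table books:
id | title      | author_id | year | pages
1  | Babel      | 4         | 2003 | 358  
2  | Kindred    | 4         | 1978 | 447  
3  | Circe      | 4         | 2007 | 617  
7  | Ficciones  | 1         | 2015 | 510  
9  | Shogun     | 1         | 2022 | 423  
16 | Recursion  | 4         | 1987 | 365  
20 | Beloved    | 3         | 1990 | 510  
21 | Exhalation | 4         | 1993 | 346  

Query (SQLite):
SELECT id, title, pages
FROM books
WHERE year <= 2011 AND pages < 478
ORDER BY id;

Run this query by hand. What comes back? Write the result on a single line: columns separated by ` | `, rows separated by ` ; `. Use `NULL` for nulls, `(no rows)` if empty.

1 | Babel | 358 ; 2 | Kindred | 447 ; 16 | Recursion | 365 ; 21 | Exhalation | 346

year <= 2011: ids {1, 2, 3, 16, 20, 21}
pages < 478: ids {1, 2, 9, 16, 21}
Combine with AND.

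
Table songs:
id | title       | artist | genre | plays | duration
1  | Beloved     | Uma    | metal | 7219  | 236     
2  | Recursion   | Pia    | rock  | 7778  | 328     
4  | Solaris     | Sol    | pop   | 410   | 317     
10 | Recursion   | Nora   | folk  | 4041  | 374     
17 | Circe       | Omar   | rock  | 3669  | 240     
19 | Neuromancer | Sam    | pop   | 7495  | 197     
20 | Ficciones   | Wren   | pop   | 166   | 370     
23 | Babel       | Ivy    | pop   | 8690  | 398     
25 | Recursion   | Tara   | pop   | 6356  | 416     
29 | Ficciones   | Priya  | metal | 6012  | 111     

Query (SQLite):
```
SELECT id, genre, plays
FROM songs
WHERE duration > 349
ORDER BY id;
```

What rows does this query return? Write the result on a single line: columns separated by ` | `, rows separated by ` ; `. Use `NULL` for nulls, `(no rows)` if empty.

duration > 349: ids {10, 20, 23, 25}

10 | folk | 4041 ; 20 | pop | 166 ; 23 | pop | 8690 ; 25 | pop | 6356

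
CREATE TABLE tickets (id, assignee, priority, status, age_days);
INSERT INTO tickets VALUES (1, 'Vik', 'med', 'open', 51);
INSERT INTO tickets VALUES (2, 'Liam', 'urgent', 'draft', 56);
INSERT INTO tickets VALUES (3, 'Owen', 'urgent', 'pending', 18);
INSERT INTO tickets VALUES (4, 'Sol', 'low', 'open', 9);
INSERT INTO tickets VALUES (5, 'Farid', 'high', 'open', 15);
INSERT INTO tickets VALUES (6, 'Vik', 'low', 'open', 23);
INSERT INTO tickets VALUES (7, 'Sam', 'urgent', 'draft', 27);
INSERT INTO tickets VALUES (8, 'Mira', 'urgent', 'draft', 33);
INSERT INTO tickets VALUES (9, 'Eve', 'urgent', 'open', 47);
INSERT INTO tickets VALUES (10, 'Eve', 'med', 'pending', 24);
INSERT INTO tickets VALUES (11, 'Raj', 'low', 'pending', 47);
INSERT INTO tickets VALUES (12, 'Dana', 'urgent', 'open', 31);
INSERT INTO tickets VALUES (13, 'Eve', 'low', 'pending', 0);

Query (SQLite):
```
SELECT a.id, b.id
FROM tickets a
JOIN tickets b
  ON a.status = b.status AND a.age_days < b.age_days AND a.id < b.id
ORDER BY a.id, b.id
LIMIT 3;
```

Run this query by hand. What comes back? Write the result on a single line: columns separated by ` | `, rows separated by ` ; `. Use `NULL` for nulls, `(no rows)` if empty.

3 | 10 ; 3 | 11 ; 4 | 5

Pairs (a,b) with same status, a.age_days < b.age_days, a.id < b.id.
status groups: draft:{2,7,8} open:{1,4,5,6,9,12} pending:{3,10,11,13}
Ordered by (a.id, b.id); first 3.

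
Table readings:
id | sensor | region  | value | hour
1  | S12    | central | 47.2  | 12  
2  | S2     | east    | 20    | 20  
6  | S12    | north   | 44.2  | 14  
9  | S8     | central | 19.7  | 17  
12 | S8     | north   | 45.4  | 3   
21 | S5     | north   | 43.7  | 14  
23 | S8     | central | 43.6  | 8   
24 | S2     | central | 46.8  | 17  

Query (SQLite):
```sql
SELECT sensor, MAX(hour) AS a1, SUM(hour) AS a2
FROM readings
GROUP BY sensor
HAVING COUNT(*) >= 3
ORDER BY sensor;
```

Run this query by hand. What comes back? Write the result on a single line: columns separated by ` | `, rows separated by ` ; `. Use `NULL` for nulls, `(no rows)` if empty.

Group readings by sensor.
Per group compute: MAX(hour), SUM(hour).
HAVING: drop groups with fewer than 3 rows.
  S12: ids {1, 6} → MAX(hour)=14, SUM(hour)=26
  S2: ids {2, 24} → MAX(hour)=20, SUM(hour)=37
  S5: ids {21} → MAX(hour)=14, SUM(hour)=14
  S8: ids {9, 12, 23} → MAX(hour)=17, SUM(hour)=28

S8 | 17 | 28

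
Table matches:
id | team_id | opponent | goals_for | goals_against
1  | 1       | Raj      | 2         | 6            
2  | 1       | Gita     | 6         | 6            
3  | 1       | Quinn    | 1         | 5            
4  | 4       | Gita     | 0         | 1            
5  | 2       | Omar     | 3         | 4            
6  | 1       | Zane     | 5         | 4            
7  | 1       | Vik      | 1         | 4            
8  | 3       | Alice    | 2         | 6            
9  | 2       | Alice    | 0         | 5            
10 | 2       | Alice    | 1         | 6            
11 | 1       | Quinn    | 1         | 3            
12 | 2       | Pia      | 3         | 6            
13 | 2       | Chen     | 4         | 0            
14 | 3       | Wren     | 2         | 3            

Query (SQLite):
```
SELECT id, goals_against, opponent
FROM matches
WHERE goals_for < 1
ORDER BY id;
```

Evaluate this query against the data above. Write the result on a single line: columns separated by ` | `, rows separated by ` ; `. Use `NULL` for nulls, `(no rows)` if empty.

goals_for < 1: ids {4, 9}

4 | 1 | Gita ; 9 | 5 | Alice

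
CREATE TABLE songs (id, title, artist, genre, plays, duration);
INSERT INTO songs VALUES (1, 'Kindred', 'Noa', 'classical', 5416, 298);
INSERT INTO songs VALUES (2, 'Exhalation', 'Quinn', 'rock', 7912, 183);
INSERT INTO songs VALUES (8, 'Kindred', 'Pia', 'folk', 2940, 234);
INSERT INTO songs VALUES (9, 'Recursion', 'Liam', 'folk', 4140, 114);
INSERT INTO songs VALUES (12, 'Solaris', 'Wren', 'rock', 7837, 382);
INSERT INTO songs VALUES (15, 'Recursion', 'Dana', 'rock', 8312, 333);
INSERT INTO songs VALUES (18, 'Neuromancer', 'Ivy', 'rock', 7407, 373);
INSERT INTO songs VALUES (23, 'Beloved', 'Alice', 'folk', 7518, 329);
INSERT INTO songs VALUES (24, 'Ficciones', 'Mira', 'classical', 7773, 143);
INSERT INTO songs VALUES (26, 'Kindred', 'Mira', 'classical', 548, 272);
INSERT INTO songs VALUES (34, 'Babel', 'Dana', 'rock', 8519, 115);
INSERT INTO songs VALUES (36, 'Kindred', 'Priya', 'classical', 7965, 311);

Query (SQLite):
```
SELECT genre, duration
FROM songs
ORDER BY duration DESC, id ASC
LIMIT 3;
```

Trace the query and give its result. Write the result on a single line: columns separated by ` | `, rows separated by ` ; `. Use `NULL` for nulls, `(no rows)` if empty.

rock | 382 ; rock | 373 ; rock | 333

Sort by duration desc, tiebreak id asc: (382, id=12), (373, id=18), (333, id=15), (329, id=23), (311, id=36), (298, id=1) …. Take first 3.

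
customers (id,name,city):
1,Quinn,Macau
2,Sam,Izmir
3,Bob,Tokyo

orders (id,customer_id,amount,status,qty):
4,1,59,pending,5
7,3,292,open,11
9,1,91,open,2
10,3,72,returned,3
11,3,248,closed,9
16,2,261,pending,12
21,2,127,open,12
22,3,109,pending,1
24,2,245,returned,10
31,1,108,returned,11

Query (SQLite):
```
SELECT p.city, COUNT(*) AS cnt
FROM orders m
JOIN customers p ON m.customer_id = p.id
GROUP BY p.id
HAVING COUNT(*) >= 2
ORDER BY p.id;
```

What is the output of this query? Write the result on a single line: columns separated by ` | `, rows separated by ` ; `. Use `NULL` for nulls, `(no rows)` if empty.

Join each orders row to its customers via customer_id.
Group joined rows by customers.id; compute COUNT(*) per group.
HAVING: keep groups with count ≥ 2.
  1: ids {4, 9, 31} → COUNT(*)=3
  2: ids {16, 21, 24} → COUNT(*)=3
  3: ids {7, 10, 11, 22} → COUNT(*)=4

Macau | 3 ; Izmir | 3 ; Tokyo | 4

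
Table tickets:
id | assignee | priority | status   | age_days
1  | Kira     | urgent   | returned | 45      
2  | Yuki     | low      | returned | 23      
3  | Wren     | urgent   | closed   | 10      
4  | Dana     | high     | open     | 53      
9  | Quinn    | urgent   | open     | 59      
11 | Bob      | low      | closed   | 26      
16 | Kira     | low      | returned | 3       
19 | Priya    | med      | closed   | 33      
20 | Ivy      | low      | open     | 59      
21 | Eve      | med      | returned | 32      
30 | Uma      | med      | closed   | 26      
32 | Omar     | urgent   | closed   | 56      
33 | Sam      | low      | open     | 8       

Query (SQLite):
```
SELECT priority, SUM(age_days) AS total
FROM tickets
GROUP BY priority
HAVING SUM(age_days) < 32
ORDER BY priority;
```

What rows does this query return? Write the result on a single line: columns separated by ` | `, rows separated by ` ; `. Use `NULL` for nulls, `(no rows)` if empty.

Partition tickets by priority; compute SUM(age_days) within each group.
HAVING: keep groups where SUM(age_days) < 32.
  high: ids {4} → SUM(age_days)=53
  low: ids {2, 11, 16, 20, 33} → SUM(age_days)=119
  med: ids {19, 21, 30} → SUM(age_days)=91
  urgent: ids {1, 3, 9, 32} → SUM(age_days)=170

(no rows)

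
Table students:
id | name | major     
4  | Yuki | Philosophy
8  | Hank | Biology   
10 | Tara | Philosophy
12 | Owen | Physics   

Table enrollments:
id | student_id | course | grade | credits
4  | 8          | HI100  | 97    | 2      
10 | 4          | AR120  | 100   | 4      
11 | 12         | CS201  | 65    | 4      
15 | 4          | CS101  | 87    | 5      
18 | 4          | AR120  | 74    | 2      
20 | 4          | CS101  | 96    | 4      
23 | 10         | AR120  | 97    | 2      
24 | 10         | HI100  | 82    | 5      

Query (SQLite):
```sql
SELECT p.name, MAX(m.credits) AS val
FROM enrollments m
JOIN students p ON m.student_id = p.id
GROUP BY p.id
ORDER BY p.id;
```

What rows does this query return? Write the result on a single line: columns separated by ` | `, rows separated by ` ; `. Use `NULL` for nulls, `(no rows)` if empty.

Yuki | 5 ; Hank | 2 ; Tara | 5 ; Owen | 4

Join each enrollments row to its students via student_id.
Group joined rows by students.id; compute MAX(m.credits) per group.
  4: ids {10, 15, 18, 20} → MAX(m.credits)=5
  8: ids {4} → MAX(m.credits)=2
  10: ids {23, 24} → MAX(m.credits)=5
  12: ids {11} → MAX(m.credits)=4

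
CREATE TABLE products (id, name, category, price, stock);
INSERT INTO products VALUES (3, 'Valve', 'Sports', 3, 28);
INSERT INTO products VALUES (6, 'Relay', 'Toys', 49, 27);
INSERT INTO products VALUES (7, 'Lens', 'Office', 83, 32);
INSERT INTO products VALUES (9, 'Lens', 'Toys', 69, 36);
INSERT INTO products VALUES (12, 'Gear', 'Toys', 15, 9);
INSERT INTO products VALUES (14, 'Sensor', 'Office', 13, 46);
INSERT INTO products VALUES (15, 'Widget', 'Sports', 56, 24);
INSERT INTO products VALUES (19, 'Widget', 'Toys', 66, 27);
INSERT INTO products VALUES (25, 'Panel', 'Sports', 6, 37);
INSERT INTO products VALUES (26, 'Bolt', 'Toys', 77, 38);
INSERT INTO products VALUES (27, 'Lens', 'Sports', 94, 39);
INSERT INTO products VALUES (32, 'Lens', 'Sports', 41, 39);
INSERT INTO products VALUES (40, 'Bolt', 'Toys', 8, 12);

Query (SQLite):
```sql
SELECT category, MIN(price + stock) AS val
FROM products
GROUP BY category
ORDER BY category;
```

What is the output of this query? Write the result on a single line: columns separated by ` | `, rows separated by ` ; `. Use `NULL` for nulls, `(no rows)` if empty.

Office | 59 ; Sports | 31 ; Toys | 20

For each row compute price + stock.
Group by category; take MIN of the expression per group.
  Office: ids {7, 14} → MIN(price + stock)=59
  Sports: ids {3, 15, 25, 27, 32} → MIN(price + stock)=31
  Toys: ids {6, 9, 12, 19, 26, 40} → MIN(price + stock)=20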